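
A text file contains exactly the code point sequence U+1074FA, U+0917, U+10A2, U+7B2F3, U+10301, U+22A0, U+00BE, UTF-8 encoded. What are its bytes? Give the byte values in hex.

F4 87 93 BA E0 A4 97 E1 82 A2 F1 BB 8B B3 F0 90 8C 81 E2 8A A0 C2 BE

U+1074FA: 4-byte form → F4 87 93 BA.
U+0917: 3-byte form → E0 A4 97.
U+10A2: 3-byte form → E1 82 A2.
U+7B2F3: 4-byte form → F1 BB 8B B3.
U+10301: 4-byte form → F0 90 8C 81.
U+22A0: 3-byte form → E2 8A A0.
U+00BE: 2-byte form → C2 BE.
Concatenated (23 bytes): F4 87 93 BA E0 A4 97 E1 82 A2 F1 BB 8B B3 F0 90 8C 81 E2 8A A0 C2 BE.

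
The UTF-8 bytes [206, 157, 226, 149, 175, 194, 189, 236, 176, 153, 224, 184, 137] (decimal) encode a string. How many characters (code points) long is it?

5

Byte at offset 0: 0xCE = 11001110 → 2-byte char (#1). Advance 2.
Byte at offset 2: 0xE2 = 11100010 → 3-byte char (#2). Advance 3.
Byte at offset 5: 0xC2 = 11000010 → 2-byte char (#3). Advance 2.
Byte at offset 7: 0xEC = 11101100 → 3-byte char (#4). Advance 3.
Byte at offset 10: 0xE0 = 11100000 → 3-byte char (#5). Advance 3.
Reached end at offset 13 after 5 code points.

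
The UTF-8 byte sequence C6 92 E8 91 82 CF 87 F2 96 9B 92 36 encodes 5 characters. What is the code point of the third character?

Offset 0: leading byte 0xC6 = 11000110 → 2-byte char #1 = C6 92.
Offset 2: leading byte 0xE8 = 11101000 → 3-byte char #2 = E8 91 82.
Offset 5: leading byte 0xCF = 11001111 → 2-byte char #3 = CF 87.
Leading byte 0xCF = 11001111 matches 110xxxxx → 2-byte sequence.
Byte 1: 0xCF = 11001111, payload 01111 (5 bits).
Byte 2: 0x87 = 10000111 (10xxxxxx ✓), payload 000111.
Concatenate: 01111000111 = 0x3C7 (11 bits → U+03C7).

U+03C7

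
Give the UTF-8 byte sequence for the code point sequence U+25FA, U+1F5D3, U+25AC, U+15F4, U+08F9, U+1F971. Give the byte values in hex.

E2 97 BA F0 9F 97 93 E2 96 AC E1 97 B4 E0 A3 B9 F0 9F A5 B1

U+25FA: 3-byte form → E2 97 BA.
U+1F5D3: 4-byte form → F0 9F 97 93.
U+25AC: 3-byte form → E2 96 AC.
U+15F4: 3-byte form → E1 97 B4.
U+08F9: 3-byte form → E0 A3 B9.
U+1F971: 4-byte form → F0 9F A5 B1.
Concatenated (20 bytes): E2 97 BA F0 9F 97 93 E2 96 AC E1 97 B4 E0 A3 B9 F0 9F A5 B1.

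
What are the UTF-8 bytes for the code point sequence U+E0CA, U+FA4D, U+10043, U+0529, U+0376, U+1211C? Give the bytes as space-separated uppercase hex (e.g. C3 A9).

EE 83 8A EF A9 8D F0 90 81 83 D4 A9 CD B6 F0 92 84 9C

U+E0CA: 3-byte form → EE 83 8A.
U+FA4D: 3-byte form → EF A9 8D.
U+10043: 4-byte form → F0 90 81 83.
U+0529: 2-byte form → D4 A9.
U+0376: 2-byte form → CD B6.
U+1211C: 4-byte form → F0 92 84 9C.
Concatenated (18 bytes): EE 83 8A EF A9 8D F0 90 81 83 D4 A9 CD B6 F0 92 84 9C.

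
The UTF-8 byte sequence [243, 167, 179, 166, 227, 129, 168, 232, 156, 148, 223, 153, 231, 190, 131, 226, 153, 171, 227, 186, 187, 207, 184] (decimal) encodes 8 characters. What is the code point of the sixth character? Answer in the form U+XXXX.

U+266B

Offset 0: leading byte 0xF3 = 11110011 → 4-byte char #1 = F3 A7 B3 A6.
Offset 4: leading byte 0xE3 = 11100011 → 3-byte char #2 = E3 81 A8.
Offset 7: leading byte 0xE8 = 11101000 → 3-byte char #3 = E8 9C 94.
Offset 10: leading byte 0xDF = 11011111 → 2-byte char #4 = DF 99.
Offset 12: leading byte 0xE7 = 11100111 → 3-byte char #5 = E7 BE 83.
Offset 15: leading byte 0xE2 = 11100010 → 3-byte char #6 = E2 99 AB.
Leading byte 0xE2 = 11100010 matches 1110xxxx → 3-byte sequence.
Byte 1: 0xE2 = 11100010, payload 0010 (4 bits).
Byte 2: 0x99 = 10011001 (10xxxxxx ✓), payload 011001.
Byte 3: 0xAB = 10101011 (10xxxxxx ✓), payload 101011.
Concatenate: 0010011001101011 = 0x266B (16 bits → U+266B).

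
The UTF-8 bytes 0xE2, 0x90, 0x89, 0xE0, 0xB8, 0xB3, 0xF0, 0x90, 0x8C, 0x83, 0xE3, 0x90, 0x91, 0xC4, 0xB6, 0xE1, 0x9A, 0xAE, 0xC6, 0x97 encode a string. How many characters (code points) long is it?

7

Byte at offset 0: 0xE2 = 11100010 → 3-byte char (#1). Advance 3.
Byte at offset 3: 0xE0 = 11100000 → 3-byte char (#2). Advance 3.
Byte at offset 6: 0xF0 = 11110000 → 4-byte char (#3). Advance 4.
Byte at offset 10: 0xE3 = 11100011 → 3-byte char (#4). Advance 3.
Byte at offset 13: 0xC4 = 11000100 → 2-byte char (#5). Advance 2.
Byte at offset 15: 0xE1 = 11100001 → 3-byte char (#6). Advance 3.
Byte at offset 18: 0xC6 = 11000110 → 2-byte char (#7). Advance 2.
Reached end at offset 20 after 7 code points.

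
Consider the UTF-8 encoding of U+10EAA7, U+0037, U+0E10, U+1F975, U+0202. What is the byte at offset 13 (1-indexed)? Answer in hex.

0xC8

1-indexed offset 13 is 0-indexed offset 12.
U+10EAA7 → 4-byte form F4 8E AA A7 at offsets 0–3.
U+0037 → 1-byte form 37 at offsets 4–4.
U+0E10 → 3-byte form E0 B8 90 at offsets 5–7.
U+1F975 → 4-byte form F0 9F A5 B5 at offsets 8–11.
U+0202 → 2-byte form C8 82 at offsets 12–13.
Offset 12 falls in char 5's range; it's byte 1 of C8 82 = 0xC8.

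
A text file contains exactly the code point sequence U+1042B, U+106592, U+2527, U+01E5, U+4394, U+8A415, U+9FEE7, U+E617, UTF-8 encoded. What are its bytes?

F0 90 90 AB F4 86 96 92 E2 94 A7 C7 A5 E4 8E 94 F2 8A 90 95 F2 9F BB A7 EE 98 97

U+1042B: 4-byte form → F0 90 90 AB.
U+106592: 4-byte form → F4 86 96 92.
U+2527: 3-byte form → E2 94 A7.
U+01E5: 2-byte form → C7 A5.
U+4394: 3-byte form → E4 8E 94.
U+8A415: 4-byte form → F2 8A 90 95.
U+9FEE7: 4-byte form → F2 9F BB A7.
U+E617: 3-byte form → EE 98 97.
Concatenated (27 bytes): F0 90 90 AB F4 86 96 92 E2 94 A7 C7 A5 E4 8E 94 F2 8A 90 95 F2 9F BB A7 EE 98 97.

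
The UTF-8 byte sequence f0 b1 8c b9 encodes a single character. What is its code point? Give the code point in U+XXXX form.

Leading byte 0xF0 = 11110000 matches 11110xxx → 4-byte sequence.
Byte 1: 0xF0 = 11110000, payload 000 (3 bits).
Byte 2: 0xB1 = 10110001 (10xxxxxx ✓), payload 110001.
Byte 3: 0x8C = 10001100 (10xxxxxx ✓), payload 001100.
Byte 4: 0xB9 = 10111001 (10xxxxxx ✓), payload 111001.
Concatenate: 000110001001100111001 = 0x31339 (21 bits → U+31339).

U+31339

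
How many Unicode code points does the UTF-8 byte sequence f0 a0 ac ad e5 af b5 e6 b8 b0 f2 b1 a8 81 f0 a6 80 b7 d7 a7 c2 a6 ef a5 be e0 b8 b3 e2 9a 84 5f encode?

11

Byte at offset 0: 0xF0 = 11110000 → 4-byte char (#1). Advance 4.
Byte at offset 4: 0xE5 = 11100101 → 3-byte char (#2). Advance 3.
Byte at offset 7: 0xE6 = 11100110 → 3-byte char (#3). Advance 3.
Byte at offset 10: 0xF2 = 11110010 → 4-byte char (#4). Advance 4.
Byte at offset 14: 0xF0 = 11110000 → 4-byte char (#5). Advance 4.
Byte at offset 18: 0xD7 = 11010111 → 2-byte char (#6). Advance 2.
Byte at offset 20: 0xC2 = 11000010 → 2-byte char (#7). Advance 2.
Byte at offset 22: 0xEF = 11101111 → 3-byte char (#8). Advance 3.
Byte at offset 25: 0xE0 = 11100000 → 3-byte char (#9). Advance 3.
Byte at offset 28: 0xE2 = 11100010 → 3-byte char (#10). Advance 3.
Byte at offset 31: 0x5F = 01011111 → 1-byte char (#11). Advance 1.
Reached end at offset 32 after 11 code points.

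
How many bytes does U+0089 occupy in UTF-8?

2

U+0089 = 0x89. UTF-8 uses 1 byte below 0x80, 2 below 0x800, 3 below 0x10000, 4 up to 0x10FFFF. 0x89 is in U+0080–U+07FF → 2 bytes.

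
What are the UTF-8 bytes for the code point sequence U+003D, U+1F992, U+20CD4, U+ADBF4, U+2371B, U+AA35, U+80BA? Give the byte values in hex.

3D F0 9F A6 92 F0 A0 B3 94 F2 AD AF B4 F0 A3 9C 9B EA A8 B5 E8 82 BA

U+003D: 1-byte form → 3D.
U+1F992: 4-byte form → F0 9F A6 92.
U+20CD4: 4-byte form → F0 A0 B3 94.
U+ADBF4: 4-byte form → F2 AD AF B4.
U+2371B: 4-byte form → F0 A3 9C 9B.
U+AA35: 3-byte form → EA A8 B5.
U+80BA: 3-byte form → E8 82 BA.
Concatenated (23 bytes): 3D F0 9F A6 92 F0 A0 B3 94 F2 AD AF B4 F0 A3 9C 9B EA A8 B5 E8 82 BA.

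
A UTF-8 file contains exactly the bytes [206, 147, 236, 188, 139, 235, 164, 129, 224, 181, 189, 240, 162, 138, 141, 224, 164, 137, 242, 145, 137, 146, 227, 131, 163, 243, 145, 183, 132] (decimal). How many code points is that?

9

Byte at offset 0: 0xCE = 11001110 → 2-byte char (#1). Advance 2.
Byte at offset 2: 0xEC = 11101100 → 3-byte char (#2). Advance 3.
Byte at offset 5: 0xEB = 11101011 → 3-byte char (#3). Advance 3.
Byte at offset 8: 0xE0 = 11100000 → 3-byte char (#4). Advance 3.
Byte at offset 11: 0xF0 = 11110000 → 4-byte char (#5). Advance 4.
Byte at offset 15: 0xE0 = 11100000 → 3-byte char (#6). Advance 3.
Byte at offset 18: 0xF2 = 11110010 → 4-byte char (#7). Advance 4.
Byte at offset 22: 0xE3 = 11100011 → 3-byte char (#8). Advance 3.
Byte at offset 25: 0xF3 = 11110011 → 4-byte char (#9). Advance 4.
Reached end at offset 29 after 9 code points.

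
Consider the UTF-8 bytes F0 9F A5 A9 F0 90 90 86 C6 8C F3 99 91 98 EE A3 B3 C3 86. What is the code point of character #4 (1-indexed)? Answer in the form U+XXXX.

Offset 0: leading byte 0xF0 = 11110000 → 4-byte char #1 = F0 9F A5 A9.
Offset 4: leading byte 0xF0 = 11110000 → 4-byte char #2 = F0 90 90 86.
Offset 8: leading byte 0xC6 = 11000110 → 2-byte char #3 = C6 8C.
Offset 10: leading byte 0xF3 = 11110011 → 4-byte char #4 = F3 99 91 98.
Leading byte 0xF3 = 11110011 matches 11110xxx → 4-byte sequence.
Byte 1: 0xF3 = 11110011, payload 011 (3 bits).
Byte 2: 0x99 = 10011001 (10xxxxxx ✓), payload 011001.
Byte 3: 0x91 = 10010001 (10xxxxxx ✓), payload 010001.
Byte 4: 0x98 = 10011000 (10xxxxxx ✓), payload 011000.
Concatenate: 011011001010001011000 = 0xD9458 (21 bits → U+D9458).

U+D9458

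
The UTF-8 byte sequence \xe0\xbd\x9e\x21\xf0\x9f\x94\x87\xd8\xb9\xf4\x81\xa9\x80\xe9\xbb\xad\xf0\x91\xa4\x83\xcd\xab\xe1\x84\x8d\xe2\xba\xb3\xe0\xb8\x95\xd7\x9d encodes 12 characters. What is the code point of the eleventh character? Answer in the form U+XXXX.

U+0E15

Offset 0: leading byte 0xE0 = 11100000 → 3-byte char #1 = E0 BD 9E.
Offset 3: leading byte 0x21 = 00100001 → 1-byte char #2 = 21.
Offset 4: leading byte 0xF0 = 11110000 → 4-byte char #3 = F0 9F 94 87.
Offset 8: leading byte 0xD8 = 11011000 → 2-byte char #4 = D8 B9.
Offset 10: leading byte 0xF4 = 11110100 → 4-byte char #5 = F4 81 A9 80.
Offset 14: leading byte 0xE9 = 11101001 → 3-byte char #6 = E9 BB AD.
Offset 17: leading byte 0xF0 = 11110000 → 4-byte char #7 = F0 91 A4 83.
Offset 21: leading byte 0xCD = 11001101 → 2-byte char #8 = CD AB.
Offset 23: leading byte 0xE1 = 11100001 → 3-byte char #9 = E1 84 8D.
Offset 26: leading byte 0xE2 = 11100010 → 3-byte char #10 = E2 BA B3.
Offset 29: leading byte 0xE0 = 11100000 → 3-byte char #11 = E0 B8 95.
Leading byte 0xE0 = 11100000 matches 1110xxxx → 3-byte sequence.
Byte 1: 0xE0 = 11100000, payload 0000 (4 bits).
Byte 2: 0xB8 = 10111000 (10xxxxxx ✓), payload 111000.
Byte 3: 0x95 = 10010101 (10xxxxxx ✓), payload 010101.
Concatenate: 0000111000010101 = 0xE15 (16 bits → U+0E15).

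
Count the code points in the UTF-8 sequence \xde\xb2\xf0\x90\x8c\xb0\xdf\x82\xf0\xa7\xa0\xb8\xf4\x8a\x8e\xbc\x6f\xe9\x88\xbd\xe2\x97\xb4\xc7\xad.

Byte at offset 0: 0xDE = 11011110 → 2-byte char (#1). Advance 2.
Byte at offset 2: 0xF0 = 11110000 → 4-byte char (#2). Advance 4.
Byte at offset 6: 0xDF = 11011111 → 2-byte char (#3). Advance 2.
Byte at offset 8: 0xF0 = 11110000 → 4-byte char (#4). Advance 4.
Byte at offset 12: 0xF4 = 11110100 → 4-byte char (#5). Advance 4.
Byte at offset 16: 0x6F = 01101111 → 1-byte char (#6). Advance 1.
Byte at offset 17: 0xE9 = 11101001 → 3-byte char (#7). Advance 3.
Byte at offset 20: 0xE2 = 11100010 → 3-byte char (#8). Advance 3.
Byte at offset 23: 0xC7 = 11000111 → 2-byte char (#9). Advance 2.
Reached end at offset 25 after 9 code points.

9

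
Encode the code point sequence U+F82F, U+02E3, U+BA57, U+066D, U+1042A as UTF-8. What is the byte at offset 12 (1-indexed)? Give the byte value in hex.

1-indexed offset 12 is 0-indexed offset 11.
U+F82F → 3-byte form EF A0 AF at offsets 0–2.
U+02E3 → 2-byte form CB A3 at offsets 3–4.
U+BA57 → 3-byte form EB A9 97 at offsets 5–7.
U+066D → 2-byte form D9 AD at offsets 8–9.
U+1042A → 4-byte form F0 90 90 AA at offsets 10–13.
Offset 11 falls in char 5's range; it's byte 2 of F0 90 90 AA = 0x90.

0x90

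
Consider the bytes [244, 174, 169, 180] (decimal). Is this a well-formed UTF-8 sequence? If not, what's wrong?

invalid (encodes a value above U+10FFFF)

Leading byte 0xF4 = 11110100 → 4-byte form.
Payload = 0x12EA74, which exceeds U+10FFFF, the maximum Unicode code point. (Leading bytes F5–FF, or F4 followed by ≥ 0x90, are invalid.)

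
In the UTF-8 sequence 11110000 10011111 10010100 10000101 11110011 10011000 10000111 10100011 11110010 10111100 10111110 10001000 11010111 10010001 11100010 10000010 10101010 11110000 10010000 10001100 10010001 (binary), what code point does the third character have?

U+BCF88

Offset 0: leading byte 0xF0 = 11110000 → 4-byte char #1 = F0 9F 94 85.
Offset 4: leading byte 0xF3 = 11110011 → 4-byte char #2 = F3 98 87 A3.
Offset 8: leading byte 0xF2 = 11110010 → 4-byte char #3 = F2 BC BE 88.
Leading byte 0xF2 = 11110010 matches 11110xxx → 4-byte sequence.
Byte 1: 0xF2 = 11110010, payload 010 (3 bits).
Byte 2: 0xBC = 10111100 (10xxxxxx ✓), payload 111100.
Byte 3: 0xBE = 10111110 (10xxxxxx ✓), payload 111110.
Byte 4: 0x88 = 10001000 (10xxxxxx ✓), payload 001000.
Concatenate: 010111100111110001000 = 0xBCF88 (21 bits → U+BCF88).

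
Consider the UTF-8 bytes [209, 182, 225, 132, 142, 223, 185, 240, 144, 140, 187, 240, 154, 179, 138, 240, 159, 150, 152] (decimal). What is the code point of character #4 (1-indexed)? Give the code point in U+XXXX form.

U+1033B

Offset 0: leading byte 0xD1 = 11010001 → 2-byte char #1 = D1 B6.
Offset 2: leading byte 0xE1 = 11100001 → 3-byte char #2 = E1 84 8E.
Offset 5: leading byte 0xDF = 11011111 → 2-byte char #3 = DF B9.
Offset 7: leading byte 0xF0 = 11110000 → 4-byte char #4 = F0 90 8C BB.
Leading byte 0xF0 = 11110000 matches 11110xxx → 4-byte sequence.
Byte 1: 0xF0 = 11110000, payload 000 (3 bits).
Byte 2: 0x90 = 10010000 (10xxxxxx ✓), payload 010000.
Byte 3: 0x8C = 10001100 (10xxxxxx ✓), payload 001100.
Byte 4: 0xBB = 10111011 (10xxxxxx ✓), payload 111011.
Concatenate: 000010000001100111011 = 0x1033B (21 bits → U+1033B).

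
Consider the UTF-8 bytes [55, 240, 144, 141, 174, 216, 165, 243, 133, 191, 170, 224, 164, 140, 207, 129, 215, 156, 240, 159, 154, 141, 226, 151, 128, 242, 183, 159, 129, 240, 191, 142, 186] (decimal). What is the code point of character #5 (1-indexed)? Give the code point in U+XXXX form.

Offset 0: leading byte 0x37 = 00110111 → 1-byte char #1 = 37.
Offset 1: leading byte 0xF0 = 11110000 → 4-byte char #2 = F0 90 8D AE.
Offset 5: leading byte 0xD8 = 11011000 → 2-byte char #3 = D8 A5.
Offset 7: leading byte 0xF3 = 11110011 → 4-byte char #4 = F3 85 BF AA.
Offset 11: leading byte 0xE0 = 11100000 → 3-byte char #5 = E0 A4 8C.
Leading byte 0xE0 = 11100000 matches 1110xxxx → 3-byte sequence.
Byte 1: 0xE0 = 11100000, payload 0000 (4 bits).
Byte 2: 0xA4 = 10100100 (10xxxxxx ✓), payload 100100.
Byte 3: 0x8C = 10001100 (10xxxxxx ✓), payload 001100.
Concatenate: 0000100100001100 = 0x90C (16 bits → U+090C).

U+090C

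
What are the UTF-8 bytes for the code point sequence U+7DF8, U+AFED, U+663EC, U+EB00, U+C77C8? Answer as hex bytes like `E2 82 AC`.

U+7DF8: 3-byte form → E7 B7 B8.
U+AFED: 3-byte form → EA BF AD.
U+663EC: 4-byte form → F1 A6 8F AC.
U+EB00: 3-byte form → EE AC 80.
U+C77C8: 4-byte form → F3 87 9F 88.
Concatenated (17 bytes): E7 B7 B8 EA BF AD F1 A6 8F AC EE AC 80 F3 87 9F 88.

E7 B7 B8 EA BF AD F1 A6 8F AC EE AC 80 F3 87 9F 88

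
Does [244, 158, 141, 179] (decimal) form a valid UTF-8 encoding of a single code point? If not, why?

Leading byte 0xF4 = 11110100 → 4-byte form.
Payload = 0x11E373, which exceeds U+10FFFF, the maximum Unicode code point. (Leading bytes F5–FF, or F4 followed by ≥ 0x90, are invalid.)

invalid (encodes a value above U+10FFFF)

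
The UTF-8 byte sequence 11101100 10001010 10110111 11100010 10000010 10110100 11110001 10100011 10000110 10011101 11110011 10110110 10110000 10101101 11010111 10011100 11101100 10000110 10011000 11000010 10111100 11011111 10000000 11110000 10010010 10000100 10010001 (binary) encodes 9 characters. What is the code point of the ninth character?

U+12111

Offset 0: leading byte 0xEC = 11101100 → 3-byte char #1 = EC 8A B7.
Offset 3: leading byte 0xE2 = 11100010 → 3-byte char #2 = E2 82 B4.
Offset 6: leading byte 0xF1 = 11110001 → 4-byte char #3 = F1 A3 86 9D.
Offset 10: leading byte 0xF3 = 11110011 → 4-byte char #4 = F3 B6 B0 AD.
Offset 14: leading byte 0xD7 = 11010111 → 2-byte char #5 = D7 9C.
Offset 16: leading byte 0xEC = 11101100 → 3-byte char #6 = EC 86 98.
Offset 19: leading byte 0xC2 = 11000010 → 2-byte char #7 = C2 BC.
Offset 21: leading byte 0xDF = 11011111 → 2-byte char #8 = DF 80.
Offset 23: leading byte 0xF0 = 11110000 → 4-byte char #9 = F0 92 84 91.
Leading byte 0xF0 = 11110000 matches 11110xxx → 4-byte sequence.
Byte 1: 0xF0 = 11110000, payload 000 (3 bits).
Byte 2: 0x92 = 10010010 (10xxxxxx ✓), payload 010010.
Byte 3: 0x84 = 10000100 (10xxxxxx ✓), payload 000100.
Byte 4: 0x91 = 10010001 (10xxxxxx ✓), payload 010001.
Concatenate: 000010010000100010001 = 0x12111 (21 bits → U+12111).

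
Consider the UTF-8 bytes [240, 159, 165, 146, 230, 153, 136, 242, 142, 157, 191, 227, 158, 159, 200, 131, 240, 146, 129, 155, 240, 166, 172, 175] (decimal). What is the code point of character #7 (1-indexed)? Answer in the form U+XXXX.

U+26B2F

Offset 0: leading byte 0xF0 = 11110000 → 4-byte char #1 = F0 9F A5 92.
Offset 4: leading byte 0xE6 = 11100110 → 3-byte char #2 = E6 99 88.
Offset 7: leading byte 0xF2 = 11110010 → 4-byte char #3 = F2 8E 9D BF.
Offset 11: leading byte 0xE3 = 11100011 → 3-byte char #4 = E3 9E 9F.
Offset 14: leading byte 0xC8 = 11001000 → 2-byte char #5 = C8 83.
Offset 16: leading byte 0xF0 = 11110000 → 4-byte char #6 = F0 92 81 9B.
Offset 20: leading byte 0xF0 = 11110000 → 4-byte char #7 = F0 A6 AC AF.
Leading byte 0xF0 = 11110000 matches 11110xxx → 4-byte sequence.
Byte 1: 0xF0 = 11110000, payload 000 (3 bits).
Byte 2: 0xA6 = 10100110 (10xxxxxx ✓), payload 100110.
Byte 3: 0xAC = 10101100 (10xxxxxx ✓), payload 101100.
Byte 4: 0xAF = 10101111 (10xxxxxx ✓), payload 101111.
Concatenate: 000100110101100101111 = 0x26B2F (21 bits → U+26B2F).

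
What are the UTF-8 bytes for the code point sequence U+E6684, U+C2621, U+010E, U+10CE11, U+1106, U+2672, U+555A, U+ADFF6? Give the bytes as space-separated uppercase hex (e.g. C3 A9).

U+E6684: 4-byte form → F3 A6 9A 84.
U+C2621: 4-byte form → F3 82 98 A1.
U+010E: 2-byte form → C4 8E.
U+10CE11: 4-byte form → F4 8C B8 91.
U+1106: 3-byte form → E1 84 86.
U+2672: 3-byte form → E2 99 B2.
U+555A: 3-byte form → E5 95 9A.
U+ADFF6: 4-byte form → F2 AD BF B6.
Concatenated (27 bytes): F3 A6 9A 84 F3 82 98 A1 C4 8E F4 8C B8 91 E1 84 86 E2 99 B2 E5 95 9A F2 AD BF B6.

F3 A6 9A 84 F3 82 98 A1 C4 8E F4 8C B8 91 E1 84 86 E2 99 B2 E5 95 9A F2 AD BF B6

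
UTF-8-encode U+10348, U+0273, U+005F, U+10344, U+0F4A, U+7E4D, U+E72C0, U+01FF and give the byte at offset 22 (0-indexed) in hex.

U+10348 → 4-byte form F0 90 8D 88 at offsets 0–3.
U+0273 → 2-byte form C9 B3 at offsets 4–5.
U+005F → 1-byte form 5F at offsets 6–6.
U+10344 → 4-byte form F0 90 8D 84 at offsets 7–10.
U+0F4A → 3-byte form E0 BD 8A at offsets 11–13.
U+7E4D → 3-byte form E7 B9 8D at offsets 14–16.
U+E72C0 → 4-byte form F3 A7 8B 80 at offsets 17–20.
U+01FF → 2-byte form C7 BF at offsets 21–22.
Offset 22 falls in char 8's range; it's byte 2 of C7 BF = 0xBF.

0xBF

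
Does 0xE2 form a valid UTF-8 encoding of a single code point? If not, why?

Leading byte 0xE2 = 11100010 → 3-byte form, but only 1 byte is present.

invalid (sequence truncated)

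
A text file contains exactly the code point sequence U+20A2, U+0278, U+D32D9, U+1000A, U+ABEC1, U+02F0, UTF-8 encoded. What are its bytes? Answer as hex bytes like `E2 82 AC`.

U+20A2: 3-byte form → E2 82 A2.
U+0278: 2-byte form → C9 B8.
U+D32D9: 4-byte form → F3 93 8B 99.
U+1000A: 4-byte form → F0 90 80 8A.
U+ABEC1: 4-byte form → F2 AB BB 81.
U+02F0: 2-byte form → CB B0.
Concatenated (19 bytes): E2 82 A2 C9 B8 F3 93 8B 99 F0 90 80 8A F2 AB BB 81 CB B0.

E2 82 A2 C9 B8 F3 93 8B 99 F0 90 80 8A F2 AB BB 81 CB B0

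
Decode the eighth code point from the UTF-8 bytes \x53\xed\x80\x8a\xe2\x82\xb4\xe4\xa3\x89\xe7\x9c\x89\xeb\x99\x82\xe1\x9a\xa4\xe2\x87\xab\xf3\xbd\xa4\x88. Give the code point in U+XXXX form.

U+21EB

Offset 0: leading byte 0x53 = 01010011 → 1-byte char #1 = 53.
Offset 1: leading byte 0xED = 11101101 → 3-byte char #2 = ED 80 8A.
Offset 4: leading byte 0xE2 = 11100010 → 3-byte char #3 = E2 82 B4.
Offset 7: leading byte 0xE4 = 11100100 → 3-byte char #4 = E4 A3 89.
Offset 10: leading byte 0xE7 = 11100111 → 3-byte char #5 = E7 9C 89.
Offset 13: leading byte 0xEB = 11101011 → 3-byte char #6 = EB 99 82.
Offset 16: leading byte 0xE1 = 11100001 → 3-byte char #7 = E1 9A A4.
Offset 19: leading byte 0xE2 = 11100010 → 3-byte char #8 = E2 87 AB.
Leading byte 0xE2 = 11100010 matches 1110xxxx → 3-byte sequence.
Byte 1: 0xE2 = 11100010, payload 0010 (4 bits).
Byte 2: 0x87 = 10000111 (10xxxxxx ✓), payload 000111.
Byte 3: 0xAB = 10101011 (10xxxxxx ✓), payload 101011.
Concatenate: 0010000111101011 = 0x21EB (16 bits → U+21EB).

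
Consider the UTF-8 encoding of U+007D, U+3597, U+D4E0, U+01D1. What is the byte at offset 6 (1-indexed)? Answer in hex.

1-indexed offset 6 is 0-indexed offset 5.
U+007D → 1-byte form 7D at offsets 0–0.
U+3597 → 3-byte form E3 96 97 at offsets 1–3.
U+D4E0 → 3-byte form ED 93 A0 at offsets 4–6.
Offset 5 falls in char 3's range; it's byte 2 of ED 93 A0 = 0x93.

0x93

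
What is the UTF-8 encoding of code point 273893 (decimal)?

F1 82 B7 A5

U+42DE5 = 0x42DE5 = 273893 decimal. In range U+10000–U+10FFFF → 4-byte form: 11110xxx 10xxxxxx 10xxxxxx 10xxxxxx.
Binary (21 bits): 001000010110111100101.
Split 3+6+6+6: 001 | 000010 | 110111 | 100101.
Byte 1: 11110001 = 0xF1.
Byte 2: 10000010 = 0x82.
Byte 3: 10110111 = 0xB7.
Byte 4: 10100101 = 0xA5.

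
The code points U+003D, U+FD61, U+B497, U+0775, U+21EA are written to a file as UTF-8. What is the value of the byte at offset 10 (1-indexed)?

1-indexed offset 10 is 0-indexed offset 9.
U+003D → 1-byte form 3D at offsets 0–0.
U+FD61 → 3-byte form EF B5 A1 at offsets 1–3.
U+B497 → 3-byte form EB 92 97 at offsets 4–6.
U+0775 → 2-byte form DD B5 at offsets 7–8.
U+21EA → 3-byte form E2 87 AA at offsets 9–11.
Offset 9 falls in char 5's range; it's byte 1 of E2 87 AA = 0xE2.

0xE2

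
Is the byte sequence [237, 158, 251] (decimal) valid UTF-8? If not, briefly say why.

Leading byte 0xED = 11101101 → 3-byte form.
Byte 3 is 0xFB = 11111011, which is not 10xxxxxx — expected a continuation byte.

invalid (non-continuation byte where continuation expected)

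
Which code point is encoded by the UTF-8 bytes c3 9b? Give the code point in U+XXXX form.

Leading byte 0xC3 = 11000011 matches 110xxxxx → 2-byte sequence.
Byte 1: 0xC3 = 11000011, payload 00011 (5 bits).
Byte 2: 0x9B = 10011011 (10xxxxxx ✓), payload 011011.
Concatenate: 00011011011 = 0xDB (11 bits → U+00DB).

U+00DB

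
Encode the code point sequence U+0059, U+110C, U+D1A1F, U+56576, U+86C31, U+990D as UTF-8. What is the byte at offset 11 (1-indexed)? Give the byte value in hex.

1-indexed offset 11 is 0-indexed offset 10.
U+0059 → 1-byte form 59 at offsets 0–0.
U+110C → 3-byte form E1 84 8C at offsets 1–3.
U+D1A1F → 4-byte form F3 91 A8 9F at offsets 4–7.
U+56576 → 4-byte form F1 96 95 B6 at offsets 8–11.
Offset 10 falls in char 4's range; it's byte 3 of F1 96 95 B6 = 0x95.

0x95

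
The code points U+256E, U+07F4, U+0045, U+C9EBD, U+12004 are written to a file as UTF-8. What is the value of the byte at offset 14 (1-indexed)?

1-indexed offset 14 is 0-indexed offset 13.
U+256E → 3-byte form E2 95 AE at offsets 0–2.
U+07F4 → 2-byte form DF B4 at offsets 3–4.
U+0045 → 1-byte form 45 at offsets 5–5.
U+C9EBD → 4-byte form F3 89 BA BD at offsets 6–9.
U+12004 → 4-byte form F0 92 80 84 at offsets 10–13.
Offset 13 falls in char 5's range; it's byte 4 of F0 92 80 84 = 0x84.

0x84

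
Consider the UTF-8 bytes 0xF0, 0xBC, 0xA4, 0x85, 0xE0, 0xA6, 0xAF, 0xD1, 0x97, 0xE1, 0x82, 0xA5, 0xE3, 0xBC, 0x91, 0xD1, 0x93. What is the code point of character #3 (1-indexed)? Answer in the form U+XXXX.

Offset 0: leading byte 0xF0 = 11110000 → 4-byte char #1 = F0 BC A4 85.
Offset 4: leading byte 0xE0 = 11100000 → 3-byte char #2 = E0 A6 AF.
Offset 7: leading byte 0xD1 = 11010001 → 2-byte char #3 = D1 97.
Leading byte 0xD1 = 11010001 matches 110xxxxx → 2-byte sequence.
Byte 1: 0xD1 = 11010001, payload 10001 (5 bits).
Byte 2: 0x97 = 10010111 (10xxxxxx ✓), payload 010111.
Concatenate: 10001010111 = 0x457 (11 bits → U+0457).

U+0457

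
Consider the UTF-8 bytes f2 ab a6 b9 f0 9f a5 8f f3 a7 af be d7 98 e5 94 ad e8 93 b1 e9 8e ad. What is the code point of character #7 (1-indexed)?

Offset 0: leading byte 0xF2 = 11110010 → 4-byte char #1 = F2 AB A6 B9.
Offset 4: leading byte 0xF0 = 11110000 → 4-byte char #2 = F0 9F A5 8F.
Offset 8: leading byte 0xF3 = 11110011 → 4-byte char #3 = F3 A7 AF BE.
Offset 12: leading byte 0xD7 = 11010111 → 2-byte char #4 = D7 98.
Offset 14: leading byte 0xE5 = 11100101 → 3-byte char #5 = E5 94 AD.
Offset 17: leading byte 0xE8 = 11101000 → 3-byte char #6 = E8 93 B1.
Offset 20: leading byte 0xE9 = 11101001 → 3-byte char #7 = E9 8E AD.
Leading byte 0xE9 = 11101001 matches 1110xxxx → 3-byte sequence.
Byte 1: 0xE9 = 11101001, payload 1001 (4 bits).
Byte 2: 0x8E = 10001110 (10xxxxxx ✓), payload 001110.
Byte 3: 0xAD = 10101101 (10xxxxxx ✓), payload 101101.
Concatenate: 1001001110101101 = 0x93AD (16 bits → U+93AD).

U+93AD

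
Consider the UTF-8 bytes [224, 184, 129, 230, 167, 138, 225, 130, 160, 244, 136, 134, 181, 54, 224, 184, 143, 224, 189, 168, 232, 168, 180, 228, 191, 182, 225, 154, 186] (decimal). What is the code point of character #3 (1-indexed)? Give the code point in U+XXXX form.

Offset 0: leading byte 0xE0 = 11100000 → 3-byte char #1 = E0 B8 81.
Offset 3: leading byte 0xE6 = 11100110 → 3-byte char #2 = E6 A7 8A.
Offset 6: leading byte 0xE1 = 11100001 → 3-byte char #3 = E1 82 A0.
Leading byte 0xE1 = 11100001 matches 1110xxxx → 3-byte sequence.
Byte 1: 0xE1 = 11100001, payload 0001 (4 bits).
Byte 2: 0x82 = 10000010 (10xxxxxx ✓), payload 000010.
Byte 3: 0xA0 = 10100000 (10xxxxxx ✓), payload 100000.
Concatenate: 0001000010100000 = 0x10A0 (16 bits → U+10A0).

U+10A0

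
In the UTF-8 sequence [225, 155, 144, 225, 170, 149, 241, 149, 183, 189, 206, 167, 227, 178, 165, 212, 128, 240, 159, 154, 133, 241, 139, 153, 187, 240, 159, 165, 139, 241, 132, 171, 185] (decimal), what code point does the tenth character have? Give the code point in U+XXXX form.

Offset 0: leading byte 0xE1 = 11100001 → 3-byte char #1 = E1 9B 90.
Offset 3: leading byte 0xE1 = 11100001 → 3-byte char #2 = E1 AA 95.
Offset 6: leading byte 0xF1 = 11110001 → 4-byte char #3 = F1 95 B7 BD.
Offset 10: leading byte 0xCE = 11001110 → 2-byte char #4 = CE A7.
Offset 12: leading byte 0xE3 = 11100011 → 3-byte char #5 = E3 B2 A5.
Offset 15: leading byte 0xD4 = 11010100 → 2-byte char #6 = D4 80.
Offset 17: leading byte 0xF0 = 11110000 → 4-byte char #7 = F0 9F 9A 85.
Offset 21: leading byte 0xF1 = 11110001 → 4-byte char #8 = F1 8B 99 BB.
Offset 25: leading byte 0xF0 = 11110000 → 4-byte char #9 = F0 9F A5 8B.
Offset 29: leading byte 0xF1 = 11110001 → 4-byte char #10 = F1 84 AB B9.
Leading byte 0xF1 = 11110001 matches 11110xxx → 4-byte sequence.
Byte 1: 0xF1 = 11110001, payload 001 (3 bits).
Byte 2: 0x84 = 10000100 (10xxxxxx ✓), payload 000100.
Byte 3: 0xAB = 10101011 (10xxxxxx ✓), payload 101011.
Byte 4: 0xB9 = 10111001 (10xxxxxx ✓), payload 111001.
Concatenate: 001000100101011111001 = 0x44AF9 (21 bits → U+44AF9).

U+44AF9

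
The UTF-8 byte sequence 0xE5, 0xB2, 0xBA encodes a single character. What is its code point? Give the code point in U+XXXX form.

U+5CBA

Leading byte 0xE5 = 11100101 matches 1110xxxx → 3-byte sequence.
Byte 1: 0xE5 = 11100101, payload 0101 (4 bits).
Byte 2: 0xB2 = 10110010 (10xxxxxx ✓), payload 110010.
Byte 3: 0xBA = 10111010 (10xxxxxx ✓), payload 111010.
Concatenate: 0101110010111010 = 0x5CBA (16 bits → U+5CBA).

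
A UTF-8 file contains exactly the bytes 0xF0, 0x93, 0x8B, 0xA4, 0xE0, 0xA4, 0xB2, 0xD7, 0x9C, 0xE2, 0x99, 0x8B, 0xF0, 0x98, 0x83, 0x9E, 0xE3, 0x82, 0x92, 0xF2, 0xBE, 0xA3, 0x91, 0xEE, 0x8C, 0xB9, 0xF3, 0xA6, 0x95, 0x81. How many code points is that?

9

Byte at offset 0: 0xF0 = 11110000 → 4-byte char (#1). Advance 4.
Byte at offset 4: 0xE0 = 11100000 → 3-byte char (#2). Advance 3.
Byte at offset 7: 0xD7 = 11010111 → 2-byte char (#3). Advance 2.
Byte at offset 9: 0xE2 = 11100010 → 3-byte char (#4). Advance 3.
Byte at offset 12: 0xF0 = 11110000 → 4-byte char (#5). Advance 4.
Byte at offset 16: 0xE3 = 11100011 → 3-byte char (#6). Advance 3.
Byte at offset 19: 0xF2 = 11110010 → 4-byte char (#7). Advance 4.
Byte at offset 23: 0xEE = 11101110 → 3-byte char (#8). Advance 3.
Byte at offset 26: 0xF3 = 11110011 → 4-byte char (#9). Advance 4.
Reached end at offset 30 after 9 code points.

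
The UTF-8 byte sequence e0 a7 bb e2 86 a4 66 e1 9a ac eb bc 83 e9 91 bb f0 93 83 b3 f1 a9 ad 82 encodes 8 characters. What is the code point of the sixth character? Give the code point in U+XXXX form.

Offset 0: leading byte 0xE0 = 11100000 → 3-byte char #1 = E0 A7 BB.
Offset 3: leading byte 0xE2 = 11100010 → 3-byte char #2 = E2 86 A4.
Offset 6: leading byte 0x66 = 01100110 → 1-byte char #3 = 66.
Offset 7: leading byte 0xE1 = 11100001 → 3-byte char #4 = E1 9A AC.
Offset 10: leading byte 0xEB = 11101011 → 3-byte char #5 = EB BC 83.
Offset 13: leading byte 0xE9 = 11101001 → 3-byte char #6 = E9 91 BB.
Leading byte 0xE9 = 11101001 matches 1110xxxx → 3-byte sequence.
Byte 1: 0xE9 = 11101001, payload 1001 (4 bits).
Byte 2: 0x91 = 10010001 (10xxxxxx ✓), payload 010001.
Byte 3: 0xBB = 10111011 (10xxxxxx ✓), payload 111011.
Concatenate: 1001010001111011 = 0x947B (16 bits → U+947B).

U+947B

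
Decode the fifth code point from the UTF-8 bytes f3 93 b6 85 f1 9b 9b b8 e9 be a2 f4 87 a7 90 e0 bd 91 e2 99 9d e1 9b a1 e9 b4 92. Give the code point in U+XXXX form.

Offset 0: leading byte 0xF3 = 11110011 → 4-byte char #1 = F3 93 B6 85.
Offset 4: leading byte 0xF1 = 11110001 → 4-byte char #2 = F1 9B 9B B8.
Offset 8: leading byte 0xE9 = 11101001 → 3-byte char #3 = E9 BE A2.
Offset 11: leading byte 0xF4 = 11110100 → 4-byte char #4 = F4 87 A7 90.
Offset 15: leading byte 0xE0 = 11100000 → 3-byte char #5 = E0 BD 91.
Leading byte 0xE0 = 11100000 matches 1110xxxx → 3-byte sequence.
Byte 1: 0xE0 = 11100000, payload 0000 (4 bits).
Byte 2: 0xBD = 10111101 (10xxxxxx ✓), payload 111101.
Byte 3: 0x91 = 10010001 (10xxxxxx ✓), payload 010001.
Concatenate: 0000111101010001 = 0xF51 (16 bits → U+0F51).

U+0F51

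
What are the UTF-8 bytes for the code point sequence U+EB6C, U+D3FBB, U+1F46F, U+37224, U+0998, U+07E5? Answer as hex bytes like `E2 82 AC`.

U+EB6C: 3-byte form → EE AD AC.
U+D3FBB: 4-byte form → F3 93 BE BB.
U+1F46F: 4-byte form → F0 9F 91 AF.
U+37224: 4-byte form → F0 B7 88 A4.
U+0998: 3-byte form → E0 A6 98.
U+07E5: 2-byte form → DF A5.
Concatenated (20 bytes): EE AD AC F3 93 BE BB F0 9F 91 AF F0 B7 88 A4 E0 A6 98 DF A5.

EE AD AC F3 93 BE BB F0 9F 91 AF F0 B7 88 A4 E0 A6 98 DF A5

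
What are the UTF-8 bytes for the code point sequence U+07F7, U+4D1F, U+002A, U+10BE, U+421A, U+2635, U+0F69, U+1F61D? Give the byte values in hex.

U+07F7: 2-byte form → DF B7.
U+4D1F: 3-byte form → E4 B4 9F.
U+002A: 1-byte form → 2A.
U+10BE: 3-byte form → E1 82 BE.
U+421A: 3-byte form → E4 88 9A.
U+2635: 3-byte form → E2 98 B5.
U+0F69: 3-byte form → E0 BD A9.
U+1F61D: 4-byte form → F0 9F 98 9D.
Concatenated (22 bytes): DF B7 E4 B4 9F 2A E1 82 BE E4 88 9A E2 98 B5 E0 BD A9 F0 9F 98 9D.

DF B7 E4 B4 9F 2A E1 82 BE E4 88 9A E2 98 B5 E0 BD A9 F0 9F 98 9D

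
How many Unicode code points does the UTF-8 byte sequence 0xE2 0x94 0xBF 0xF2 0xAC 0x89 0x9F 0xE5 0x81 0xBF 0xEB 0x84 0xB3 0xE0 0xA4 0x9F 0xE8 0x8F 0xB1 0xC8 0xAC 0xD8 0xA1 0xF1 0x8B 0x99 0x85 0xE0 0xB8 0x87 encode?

10

Byte at offset 0: 0xE2 = 11100010 → 3-byte char (#1). Advance 3.
Byte at offset 3: 0xF2 = 11110010 → 4-byte char (#2). Advance 4.
Byte at offset 7: 0xE5 = 11100101 → 3-byte char (#3). Advance 3.
Byte at offset 10: 0xEB = 11101011 → 3-byte char (#4). Advance 3.
Byte at offset 13: 0xE0 = 11100000 → 3-byte char (#5). Advance 3.
Byte at offset 16: 0xE8 = 11101000 → 3-byte char (#6). Advance 3.
Byte at offset 19: 0xC8 = 11001000 → 2-byte char (#7). Advance 2.
Byte at offset 21: 0xD8 = 11011000 → 2-byte char (#8). Advance 2.
Byte at offset 23: 0xF1 = 11110001 → 4-byte char (#9). Advance 4.
Byte at offset 27: 0xE0 = 11100000 → 3-byte char (#10). Advance 3.
Reached end at offset 30 after 10 code points.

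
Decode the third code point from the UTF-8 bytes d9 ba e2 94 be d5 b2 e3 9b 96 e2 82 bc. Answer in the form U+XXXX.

Offset 0: leading byte 0xD9 = 11011001 → 2-byte char #1 = D9 BA.
Offset 2: leading byte 0xE2 = 11100010 → 3-byte char #2 = E2 94 BE.
Offset 5: leading byte 0xD5 = 11010101 → 2-byte char #3 = D5 B2.
Leading byte 0xD5 = 11010101 matches 110xxxxx → 2-byte sequence.
Byte 1: 0xD5 = 11010101, payload 10101 (5 bits).
Byte 2: 0xB2 = 10110010 (10xxxxxx ✓), payload 110010.
Concatenate: 10101110010 = 0x572 (11 bits → U+0572).

U+0572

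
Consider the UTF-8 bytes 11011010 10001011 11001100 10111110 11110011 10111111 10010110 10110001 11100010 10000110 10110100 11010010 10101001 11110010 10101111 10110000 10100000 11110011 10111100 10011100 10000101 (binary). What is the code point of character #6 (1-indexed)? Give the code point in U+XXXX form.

U+AFC20

Offset 0: leading byte 0xDA = 11011010 → 2-byte char #1 = DA 8B.
Offset 2: leading byte 0xCC = 11001100 → 2-byte char #2 = CC BE.
Offset 4: leading byte 0xF3 = 11110011 → 4-byte char #3 = F3 BF 96 B1.
Offset 8: leading byte 0xE2 = 11100010 → 3-byte char #4 = E2 86 B4.
Offset 11: leading byte 0xD2 = 11010010 → 2-byte char #5 = D2 A9.
Offset 13: leading byte 0xF2 = 11110010 → 4-byte char #6 = F2 AF B0 A0.
Leading byte 0xF2 = 11110010 matches 11110xxx → 4-byte sequence.
Byte 1: 0xF2 = 11110010, payload 010 (3 bits).
Byte 2: 0xAF = 10101111 (10xxxxxx ✓), payload 101111.
Byte 3: 0xB0 = 10110000 (10xxxxxx ✓), payload 110000.
Byte 4: 0xA0 = 10100000 (10xxxxxx ✓), payload 100000.
Concatenate: 010101111110000100000 = 0xAFC20 (21 bits → U+AFC20).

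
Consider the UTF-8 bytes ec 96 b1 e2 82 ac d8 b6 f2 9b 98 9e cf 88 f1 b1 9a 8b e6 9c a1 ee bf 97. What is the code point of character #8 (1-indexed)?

U+EFD7

Offset 0: leading byte 0xEC = 11101100 → 3-byte char #1 = EC 96 B1.
Offset 3: leading byte 0xE2 = 11100010 → 3-byte char #2 = E2 82 AC.
Offset 6: leading byte 0xD8 = 11011000 → 2-byte char #3 = D8 B6.
Offset 8: leading byte 0xF2 = 11110010 → 4-byte char #4 = F2 9B 98 9E.
Offset 12: leading byte 0xCF = 11001111 → 2-byte char #5 = CF 88.
Offset 14: leading byte 0xF1 = 11110001 → 4-byte char #6 = F1 B1 9A 8B.
Offset 18: leading byte 0xE6 = 11100110 → 3-byte char #7 = E6 9C A1.
Offset 21: leading byte 0xEE = 11101110 → 3-byte char #8 = EE BF 97.
Leading byte 0xEE = 11101110 matches 1110xxxx → 3-byte sequence.
Byte 1: 0xEE = 11101110, payload 1110 (4 bits).
Byte 2: 0xBF = 10111111 (10xxxxxx ✓), payload 111111.
Byte 3: 0x97 = 10010111 (10xxxxxx ✓), payload 010111.
Concatenate: 1110111111010111 = 0xEFD7 (16 bits → U+EFD7).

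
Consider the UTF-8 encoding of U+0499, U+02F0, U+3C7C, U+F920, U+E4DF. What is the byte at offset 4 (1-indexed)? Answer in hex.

0xB0

1-indexed offset 4 is 0-indexed offset 3.
U+0499 → 2-byte form D2 99 at offsets 0–1.
U+02F0 → 2-byte form CB B0 at offsets 2–3.
Offset 3 falls in char 2's range; it's byte 2 of CB B0 = 0xB0.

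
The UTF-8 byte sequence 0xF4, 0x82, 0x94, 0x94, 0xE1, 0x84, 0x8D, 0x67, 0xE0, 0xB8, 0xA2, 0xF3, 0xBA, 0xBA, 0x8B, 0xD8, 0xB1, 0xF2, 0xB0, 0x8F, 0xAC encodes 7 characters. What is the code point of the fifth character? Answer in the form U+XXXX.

U+FAE8B

Offset 0: leading byte 0xF4 = 11110100 → 4-byte char #1 = F4 82 94 94.
Offset 4: leading byte 0xE1 = 11100001 → 3-byte char #2 = E1 84 8D.
Offset 7: leading byte 0x67 = 01100111 → 1-byte char #3 = 67.
Offset 8: leading byte 0xE0 = 11100000 → 3-byte char #4 = E0 B8 A2.
Offset 11: leading byte 0xF3 = 11110011 → 4-byte char #5 = F3 BA BA 8B.
Leading byte 0xF3 = 11110011 matches 11110xxx → 4-byte sequence.
Byte 1: 0xF3 = 11110011, payload 011 (3 bits).
Byte 2: 0xBA = 10111010 (10xxxxxx ✓), payload 111010.
Byte 3: 0xBA = 10111010 (10xxxxxx ✓), payload 111010.
Byte 4: 0x8B = 10001011 (10xxxxxx ✓), payload 001011.
Concatenate: 011111010111010001011 = 0xFAE8B (21 bits → U+FAE8B).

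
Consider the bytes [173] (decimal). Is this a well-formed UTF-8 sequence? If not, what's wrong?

invalid (continuation byte with no leading byte)

Byte 0xAD = 10101101 has the form 10xxxxxx — a continuation byte — but there is no preceding leading byte.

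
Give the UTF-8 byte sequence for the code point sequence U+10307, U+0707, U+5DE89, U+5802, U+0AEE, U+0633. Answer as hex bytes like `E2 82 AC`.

F0 90 8C 87 DC 87 F1 9D BA 89 E5 A0 82 E0 AB AE D8 B3

U+10307: 4-byte form → F0 90 8C 87.
U+0707: 2-byte form → DC 87.
U+5DE89: 4-byte form → F1 9D BA 89.
U+5802: 3-byte form → E5 A0 82.
U+0AEE: 3-byte form → E0 AB AE.
U+0633: 2-byte form → D8 B3.
Concatenated (18 bytes): F0 90 8C 87 DC 87 F1 9D BA 89 E5 A0 82 E0 AB AE D8 B3.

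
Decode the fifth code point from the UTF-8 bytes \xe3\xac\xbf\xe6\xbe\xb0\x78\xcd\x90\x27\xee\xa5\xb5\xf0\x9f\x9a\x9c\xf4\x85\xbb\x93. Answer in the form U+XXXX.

U+0027

Offset 0: leading byte 0xE3 = 11100011 → 3-byte char #1 = E3 AC BF.
Offset 3: leading byte 0xE6 = 11100110 → 3-byte char #2 = E6 BE B0.
Offset 6: leading byte 0x78 = 01111000 → 1-byte char #3 = 78.
Offset 7: leading byte 0xCD = 11001101 → 2-byte char #4 = CD 90.
Offset 9: leading byte 0x27 = 00100111 → 1-byte char #5 = 27.
Leading byte 0x27 = 00100111 matches 0xxxxxxx → 1-byte sequence.
Byte 1: 0x27 = 00100111, payload 0100111 (7 bits).
Concatenate: 0100111 = 0x27 (7 bits → U+0027).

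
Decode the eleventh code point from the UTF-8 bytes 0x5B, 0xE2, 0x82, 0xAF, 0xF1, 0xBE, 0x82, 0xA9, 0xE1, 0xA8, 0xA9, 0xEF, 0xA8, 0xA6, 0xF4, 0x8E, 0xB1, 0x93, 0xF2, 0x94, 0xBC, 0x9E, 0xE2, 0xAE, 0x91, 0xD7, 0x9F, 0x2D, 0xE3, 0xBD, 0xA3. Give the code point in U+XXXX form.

Offset 0: leading byte 0x5B = 01011011 → 1-byte char #1 = 5B.
Offset 1: leading byte 0xE2 = 11100010 → 3-byte char #2 = E2 82 AF.
Offset 4: leading byte 0xF1 = 11110001 → 4-byte char #3 = F1 BE 82 A9.
Offset 8: leading byte 0xE1 = 11100001 → 3-byte char #4 = E1 A8 A9.
Offset 11: leading byte 0xEF = 11101111 → 3-byte char #5 = EF A8 A6.
Offset 14: leading byte 0xF4 = 11110100 → 4-byte char #6 = F4 8E B1 93.
Offset 18: leading byte 0xF2 = 11110010 → 4-byte char #7 = F2 94 BC 9E.
Offset 22: leading byte 0xE2 = 11100010 → 3-byte char #8 = E2 AE 91.
Offset 25: leading byte 0xD7 = 11010111 → 2-byte char #9 = D7 9F.
Offset 27: leading byte 0x2D = 00101101 → 1-byte char #10 = 2D.
Offset 28: leading byte 0xE3 = 11100011 → 3-byte char #11 = E3 BD A3.
Leading byte 0xE3 = 11100011 matches 1110xxxx → 3-byte sequence.
Byte 1: 0xE3 = 11100011, payload 0011 (4 bits).
Byte 2: 0xBD = 10111101 (10xxxxxx ✓), payload 111101.
Byte 3: 0xA3 = 10100011 (10xxxxxx ✓), payload 100011.
Concatenate: 0011111101100011 = 0x3F63 (16 bits → U+3F63).

U+3F63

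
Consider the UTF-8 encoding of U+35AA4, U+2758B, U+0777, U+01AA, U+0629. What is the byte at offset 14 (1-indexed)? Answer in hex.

1-indexed offset 14 is 0-indexed offset 13.
U+35AA4 → 4-byte form F0 B5 AA A4 at offsets 0–3.
U+2758B → 4-byte form F0 A7 96 8B at offsets 4–7.
U+0777 → 2-byte form DD B7 at offsets 8–9.
U+01AA → 2-byte form C6 AA at offsets 10–11.
U+0629 → 2-byte form D8 A9 at offsets 12–13.
Offset 13 falls in char 5's range; it's byte 2 of D8 A9 = 0xA9.

0xA9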